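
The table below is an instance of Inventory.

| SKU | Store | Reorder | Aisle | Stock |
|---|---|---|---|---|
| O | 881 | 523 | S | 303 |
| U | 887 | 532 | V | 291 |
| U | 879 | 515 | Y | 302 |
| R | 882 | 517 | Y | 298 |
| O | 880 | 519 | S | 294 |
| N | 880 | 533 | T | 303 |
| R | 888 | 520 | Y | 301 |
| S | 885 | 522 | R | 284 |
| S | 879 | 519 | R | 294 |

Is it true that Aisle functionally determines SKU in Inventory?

No

Aisle=S: 2 rows → SKU = O, O ✓
Aisle=V: 1 row → SKU = U ✓
Aisle=Y: 3 rows → SKU takes values {U, R} — violation
Aisle=T: 1 row → SKU = N ✓
Aisle=R: 2 rows → SKU = S, S ✓
Two rows agree on Aisle but differ on SKU, so Aisle → SKU does not hold.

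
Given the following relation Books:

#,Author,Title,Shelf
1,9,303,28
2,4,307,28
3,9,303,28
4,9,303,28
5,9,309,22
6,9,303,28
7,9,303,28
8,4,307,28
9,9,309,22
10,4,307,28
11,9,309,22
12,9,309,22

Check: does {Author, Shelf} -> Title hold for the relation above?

Yes

(Author=9, Shelf=28): rows 1, 3, 4, 6, 7 → Title = 303, 303, 303, 303, 303 ✓
(Author=4, Shelf=28): rows 2, 8, 10 → Title = 307, 307, 307 ✓
(Author=9, Shelf=22): rows 5, 9, 11, 12 → Title = 309, 309, 309, 309 ✓
Every {Author, Shelf} value is associated with a single Title value, so {Author, Shelf} -> Title holds.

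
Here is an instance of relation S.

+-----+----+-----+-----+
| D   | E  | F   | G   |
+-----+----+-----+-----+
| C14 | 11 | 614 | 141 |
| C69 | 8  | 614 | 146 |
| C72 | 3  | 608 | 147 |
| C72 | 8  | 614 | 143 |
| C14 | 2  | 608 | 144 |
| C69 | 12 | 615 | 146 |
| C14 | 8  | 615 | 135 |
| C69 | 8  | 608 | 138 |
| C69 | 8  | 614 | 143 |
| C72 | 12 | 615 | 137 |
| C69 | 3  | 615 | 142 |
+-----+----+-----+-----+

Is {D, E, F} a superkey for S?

Two distinct rows share (D=C69, E=8, F=614), so {D, E, F} does not determine every attribute — not a superkey.

No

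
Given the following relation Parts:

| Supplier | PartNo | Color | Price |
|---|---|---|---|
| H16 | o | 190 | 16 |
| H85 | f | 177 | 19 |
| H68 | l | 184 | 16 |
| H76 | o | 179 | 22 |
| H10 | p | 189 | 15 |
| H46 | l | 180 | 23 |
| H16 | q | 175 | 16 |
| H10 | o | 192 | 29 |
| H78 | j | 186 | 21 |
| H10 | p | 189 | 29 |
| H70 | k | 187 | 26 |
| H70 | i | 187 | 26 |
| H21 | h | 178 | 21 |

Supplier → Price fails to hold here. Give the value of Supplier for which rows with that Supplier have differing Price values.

Supplier=H16: 2 rows → Price = 16, 16 ✓
Supplier=H85: 1 row → Price = 19 ✓
Supplier=H68: 1 row → Price = 16 ✓
Supplier=H76: 1 row → Price = 22 ✓
Supplier=H10: 3 rows → Price takes values {15, 29} — violation
Supplier=H46: 1 row → Price = 23 ✓
Supplier=H78: 1 row → Price = 21 ✓
Supplier=H70: 2 rows → Price = 26, 26 ✓
Supplier=H21: 1 row → Price = 21 ✓
The only Supplier value with inconsistent Price is Supplier=H10.

H10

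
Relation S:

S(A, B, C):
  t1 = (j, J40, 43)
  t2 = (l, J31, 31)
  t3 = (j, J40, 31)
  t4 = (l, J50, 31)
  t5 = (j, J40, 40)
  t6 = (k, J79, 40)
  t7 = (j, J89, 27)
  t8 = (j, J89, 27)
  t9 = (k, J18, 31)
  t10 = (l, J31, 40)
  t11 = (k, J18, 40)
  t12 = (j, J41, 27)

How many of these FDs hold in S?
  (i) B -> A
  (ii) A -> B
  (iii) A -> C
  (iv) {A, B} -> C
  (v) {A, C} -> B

1

(i) B -> A: every LHS value maps to a single RHS value — holds.
(ii) A -> B: A=j: rows 1, 3, 5, 7, 8, 12 → B takes values {J40, J89, J41} — violation; A=l: rows 2, 4, 10 → B takes values {J31, J50} — violation; A=k: rows 6, 9, 11 → B takes values {J79, J18} — violation — fails.
(iii) A -> C: A=j: rows 1, 3, 5, 7, 8, 12 → C takes values {43, 31, 40, 27} — violation; A=l: rows 2, 4, 10 → C takes values {31, 40} — violation; A=k: rows 6, 9, 11 → C takes values {40, 31} — violation — fails.
(iv) {A, B} -> C: (A=j, B=J40): rows 1, 3, 5 → C takes values {43, 31, 40} — violation; (A=l, B=J31): rows 2, 10 → C takes values {31, 40} — violation; (A=k, B=J18): rows 9, 11 → C takes values {31, 40} — violation — fails.
(v) {A, C} -> B: (A=l, C=31): rows 2, 4 → B takes values {J31, J50} — violation; (A=k, C=40): rows 6, 11 → B takes values {J79, J18} — violation; (A=j, C=27): rows 7, 8, 12 → B takes values {J89, J41} — violation — fails.
1 of the 5 dependencies holds.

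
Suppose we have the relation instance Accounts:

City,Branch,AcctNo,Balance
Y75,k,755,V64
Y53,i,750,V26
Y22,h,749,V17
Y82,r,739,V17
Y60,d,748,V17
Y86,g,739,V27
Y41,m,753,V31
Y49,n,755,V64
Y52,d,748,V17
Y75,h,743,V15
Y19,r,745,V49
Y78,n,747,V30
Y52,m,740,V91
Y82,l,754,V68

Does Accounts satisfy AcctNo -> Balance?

No

AcctNo=755: 2 rows → Balance = V64, V64 ✓
AcctNo=750: 1 row → Balance = V26 ✓
AcctNo=749: 1 row → Balance = V17 ✓
AcctNo=739: 2 rows → Balance takes values {V17, V27} — violation
AcctNo=748: 2 rows → Balance = V17, V17 ✓
AcctNo=753: 1 row → Balance = V31 ✓
AcctNo=743: 1 row → Balance = V15 ✓
AcctNo=745: 1 row → Balance = V49 ✓
AcctNo=747: 1 row → Balance = V30 ✓
AcctNo=740: 1 row → Balance = V91 ✓
AcctNo=754: 1 row → Balance = V68 ✓
Two rows agree on AcctNo but differ on Balance, so AcctNo -> Balance does not hold.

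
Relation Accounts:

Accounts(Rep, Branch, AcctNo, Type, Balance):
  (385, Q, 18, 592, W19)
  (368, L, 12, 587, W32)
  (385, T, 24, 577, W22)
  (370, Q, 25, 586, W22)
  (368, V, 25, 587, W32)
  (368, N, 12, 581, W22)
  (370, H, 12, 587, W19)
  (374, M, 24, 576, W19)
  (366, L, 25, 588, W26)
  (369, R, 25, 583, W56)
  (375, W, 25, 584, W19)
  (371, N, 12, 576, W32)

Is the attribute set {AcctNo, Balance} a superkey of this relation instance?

No

Two distinct rows share (AcctNo=12, Balance=W32), so {AcctNo, Balance} does not determine every attribute — not a superkey.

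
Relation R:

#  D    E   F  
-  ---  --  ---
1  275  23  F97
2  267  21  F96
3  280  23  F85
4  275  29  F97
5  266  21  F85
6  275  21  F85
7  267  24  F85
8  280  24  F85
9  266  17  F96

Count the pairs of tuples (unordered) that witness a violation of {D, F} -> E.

2

(D=275, F=F97): violating pairs (1,4) — 1 pair.
(D=280, F=F85): violating pairs (3,8) — 1 pair.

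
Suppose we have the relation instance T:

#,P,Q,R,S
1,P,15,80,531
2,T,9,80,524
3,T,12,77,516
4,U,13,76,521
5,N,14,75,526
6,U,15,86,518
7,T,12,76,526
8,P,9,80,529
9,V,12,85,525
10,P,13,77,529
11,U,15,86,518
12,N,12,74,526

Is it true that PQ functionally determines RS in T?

No

(P=P, Q=15): row 1 → {R,S} = (80, 531) ✓
(P=T, Q=9): row 2 → {R,S} = (80, 524) ✓
(P=T, Q=12): rows 3, 7 → {R,S} takes values {(77, 516), (76, 526)} — violation
(P=U, Q=13): row 4 → {R,S} = (76, 521) ✓
(P=N, Q=14): row 5 → {R,S} = (75, 526) ✓
(P=U, Q=15): rows 6, 11 → {R,S} = (86, 518), (86, 518) ✓
(P=P, Q=9): row 8 → {R,S} = (80, 529) ✓
(P=V, Q=12): row 9 → {R,S} = (85, 525) ✓
(P=P, Q=13): row 10 → {R,S} = (77, 529) ✓
(P=N, Q=12): row 12 → {R,S} = (74, 526) ✓
Two rows agree on PQ but differ on RS, so PQ -> RS does not hold.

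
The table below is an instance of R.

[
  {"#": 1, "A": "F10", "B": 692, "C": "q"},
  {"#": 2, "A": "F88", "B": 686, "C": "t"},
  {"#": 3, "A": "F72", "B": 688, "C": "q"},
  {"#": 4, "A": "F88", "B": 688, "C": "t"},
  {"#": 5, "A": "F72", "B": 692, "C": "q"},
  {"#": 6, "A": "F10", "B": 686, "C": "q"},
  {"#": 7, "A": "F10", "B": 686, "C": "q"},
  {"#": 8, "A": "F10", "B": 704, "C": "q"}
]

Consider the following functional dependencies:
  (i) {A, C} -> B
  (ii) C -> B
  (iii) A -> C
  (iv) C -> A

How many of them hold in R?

1

(i) {A, C} -> B: (A=F10, C=q): rows 1, 6, 7, 8 → B takes values {692, 686, 704} — violation; (A=F88, C=t): rows 2, 4 → B takes values {686, 688} — violation; (A=F72, C=q): rows 3, 5 → B takes values {688, 692} — violation — fails.
(ii) C -> B: C=q: rows 1, 3, 5, 6, 7, 8 → B takes values {692, 688, 686, 704} — violation; C=t: rows 2, 4 → B takes values {686, 688} — violation — fails.
(iii) A -> C: every LHS value maps to a single RHS value — holds.
(iv) C -> A: C=q: rows 1, 3, 5, 6, 7, 8 → A takes values {F10, F72} — violation — fails.
1 of the 4 dependencies holds.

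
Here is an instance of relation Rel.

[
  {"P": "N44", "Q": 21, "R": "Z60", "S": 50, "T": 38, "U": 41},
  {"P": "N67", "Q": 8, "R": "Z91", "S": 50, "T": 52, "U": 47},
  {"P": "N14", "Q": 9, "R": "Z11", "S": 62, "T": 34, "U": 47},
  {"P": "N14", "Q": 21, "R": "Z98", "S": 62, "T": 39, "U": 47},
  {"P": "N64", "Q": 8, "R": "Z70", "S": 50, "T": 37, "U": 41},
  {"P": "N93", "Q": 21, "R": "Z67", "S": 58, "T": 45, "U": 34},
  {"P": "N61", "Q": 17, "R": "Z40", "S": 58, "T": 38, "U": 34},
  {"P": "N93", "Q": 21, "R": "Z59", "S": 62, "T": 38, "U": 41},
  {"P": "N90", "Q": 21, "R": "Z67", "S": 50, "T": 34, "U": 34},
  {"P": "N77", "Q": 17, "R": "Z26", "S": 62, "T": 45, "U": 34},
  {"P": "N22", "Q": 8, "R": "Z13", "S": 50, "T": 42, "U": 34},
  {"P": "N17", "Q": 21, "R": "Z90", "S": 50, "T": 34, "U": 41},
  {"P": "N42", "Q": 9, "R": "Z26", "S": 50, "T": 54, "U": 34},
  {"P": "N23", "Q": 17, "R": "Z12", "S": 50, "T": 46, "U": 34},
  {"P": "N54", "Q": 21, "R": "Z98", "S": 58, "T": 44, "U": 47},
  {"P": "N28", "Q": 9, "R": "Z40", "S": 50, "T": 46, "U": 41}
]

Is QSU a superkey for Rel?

Two distinct rows share (Q=21, S=50, U=41), so QSU does not determine every attribute — not a superkey.

No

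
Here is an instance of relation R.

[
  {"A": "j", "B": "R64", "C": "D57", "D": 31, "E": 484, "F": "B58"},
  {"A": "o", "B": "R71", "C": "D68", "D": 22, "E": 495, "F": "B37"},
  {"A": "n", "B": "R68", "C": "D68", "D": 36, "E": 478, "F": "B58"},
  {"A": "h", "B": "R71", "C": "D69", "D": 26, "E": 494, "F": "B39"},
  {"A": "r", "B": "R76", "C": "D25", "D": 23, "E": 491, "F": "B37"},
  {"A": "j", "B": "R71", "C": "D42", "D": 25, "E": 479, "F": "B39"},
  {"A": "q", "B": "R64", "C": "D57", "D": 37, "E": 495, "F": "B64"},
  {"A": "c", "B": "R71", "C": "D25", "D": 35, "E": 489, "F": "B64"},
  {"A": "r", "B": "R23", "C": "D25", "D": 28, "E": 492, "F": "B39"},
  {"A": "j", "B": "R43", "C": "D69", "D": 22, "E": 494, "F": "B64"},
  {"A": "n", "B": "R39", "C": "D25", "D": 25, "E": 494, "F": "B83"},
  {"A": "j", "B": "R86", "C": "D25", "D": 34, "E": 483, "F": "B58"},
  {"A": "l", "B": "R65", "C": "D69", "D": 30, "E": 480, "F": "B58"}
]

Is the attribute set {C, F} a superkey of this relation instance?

Yes

All 13 rows have distinct {C, F} values, so {C, F} → (all attributes) holds and {C, F} is a superkey.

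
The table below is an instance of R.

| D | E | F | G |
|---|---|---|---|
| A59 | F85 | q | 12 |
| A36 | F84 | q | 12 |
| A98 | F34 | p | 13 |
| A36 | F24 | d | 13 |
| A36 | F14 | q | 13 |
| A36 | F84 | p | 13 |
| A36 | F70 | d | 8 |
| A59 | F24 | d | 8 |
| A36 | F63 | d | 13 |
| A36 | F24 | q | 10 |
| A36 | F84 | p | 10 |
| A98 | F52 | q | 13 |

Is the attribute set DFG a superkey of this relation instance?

Two distinct rows share (D=A36, F=d, G=13), so DFG does not determine every attribute — not a superkey.

No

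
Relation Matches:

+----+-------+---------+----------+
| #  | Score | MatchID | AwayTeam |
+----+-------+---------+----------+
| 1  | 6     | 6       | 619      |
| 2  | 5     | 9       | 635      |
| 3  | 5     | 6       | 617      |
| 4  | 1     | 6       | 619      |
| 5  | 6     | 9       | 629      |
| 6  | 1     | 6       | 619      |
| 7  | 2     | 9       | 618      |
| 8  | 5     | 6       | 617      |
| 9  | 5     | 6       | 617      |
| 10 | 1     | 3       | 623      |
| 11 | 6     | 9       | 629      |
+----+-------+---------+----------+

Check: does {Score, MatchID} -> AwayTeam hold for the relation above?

Yes

(Score=6, MatchID=6): row 1 → AwayTeam = 619 ✓
(Score=5, MatchID=9): row 2 → AwayTeam = 635 ✓
(Score=5, MatchID=6): rows 3, 8, 9 → AwayTeam = 617, 617, 617 ✓
(Score=1, MatchID=6): rows 4, 6 → AwayTeam = 619, 619 ✓
(Score=6, MatchID=9): rows 5, 11 → AwayTeam = 629, 629 ✓
(Score=2, MatchID=9): row 7 → AwayTeam = 618 ✓
(Score=1, MatchID=3): row 10 → AwayTeam = 623 ✓
Every {Score, MatchID} value is associated with a single AwayTeam value, so {Score, MatchID} -> AwayTeam holds.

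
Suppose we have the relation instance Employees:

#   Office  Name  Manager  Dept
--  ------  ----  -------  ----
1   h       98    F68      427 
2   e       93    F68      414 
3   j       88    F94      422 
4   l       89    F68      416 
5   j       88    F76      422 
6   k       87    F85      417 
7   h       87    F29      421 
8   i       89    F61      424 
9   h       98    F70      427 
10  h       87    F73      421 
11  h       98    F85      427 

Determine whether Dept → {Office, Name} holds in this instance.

Yes

Dept=427: rows 1, 9, 11 → {Office,Name} = (h, 98), (h, 98), (h, 98) ✓
Dept=414: row 2 → {Office,Name} = (e, 93) ✓
Dept=422: rows 3, 5 → {Office,Name} = (j, 88), (j, 88) ✓
Dept=416: row 4 → {Office,Name} = (l, 89) ✓
Dept=417: row 6 → {Office,Name} = (k, 87) ✓
Dept=421: rows 7, 10 → {Office,Name} = (h, 87), (h, 87) ✓
Dept=424: row 8 → {Office,Name} = (i, 89) ✓
Every Dept value is associated with a single {Office, Name} value, so Dept → {Office, Name} holds.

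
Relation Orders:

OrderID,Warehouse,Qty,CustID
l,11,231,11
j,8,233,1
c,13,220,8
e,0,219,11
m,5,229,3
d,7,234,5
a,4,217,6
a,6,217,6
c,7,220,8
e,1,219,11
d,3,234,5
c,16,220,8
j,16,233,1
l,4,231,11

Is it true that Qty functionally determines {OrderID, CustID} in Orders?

Yes

Qty=231: 2 rows → {OrderID,CustID} = (l, 11), (l, 11) ✓
Qty=233: 2 rows → {OrderID,CustID} = (j, 1), (j, 1) ✓
Qty=220: 3 rows → {OrderID,CustID} = (c, 8), (c, 8), (c, 8) ✓
Qty=219: 2 rows → {OrderID,CustID} = (e, 11), (e, 11) ✓
Qty=229: 1 row → {OrderID,CustID} = (m, 3) ✓
Qty=234: 2 rows → {OrderID,CustID} = (d, 5), (d, 5) ✓
Qty=217: 2 rows → {OrderID,CustID} = (a, 6), (a, 6) ✓
Every Qty value is associated with a single {OrderID, CustID} value, so Qty -> {OrderID, CustID} holds.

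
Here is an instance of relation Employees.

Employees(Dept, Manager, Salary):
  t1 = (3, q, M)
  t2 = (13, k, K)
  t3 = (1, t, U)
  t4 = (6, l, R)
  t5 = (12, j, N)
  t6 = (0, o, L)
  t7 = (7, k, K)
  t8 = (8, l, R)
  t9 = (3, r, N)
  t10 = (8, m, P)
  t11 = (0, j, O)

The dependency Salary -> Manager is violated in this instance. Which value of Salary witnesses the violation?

Salary=M: row 1 → Manager = q ✓
Salary=K: rows 2, 7 → Manager = k, k ✓
Salary=U: row 3 → Manager = t ✓
Salary=R: rows 4, 8 → Manager = l, l ✓
Salary=N: rows 5, 9 → Manager takes values {j, r} — violation
Salary=L: row 6 → Manager = o ✓
Salary=P: row 10 → Manager = m ✓
Salary=O: row 11 → Manager = j ✓
The only Salary value with inconsistent Manager is Salary=N.

N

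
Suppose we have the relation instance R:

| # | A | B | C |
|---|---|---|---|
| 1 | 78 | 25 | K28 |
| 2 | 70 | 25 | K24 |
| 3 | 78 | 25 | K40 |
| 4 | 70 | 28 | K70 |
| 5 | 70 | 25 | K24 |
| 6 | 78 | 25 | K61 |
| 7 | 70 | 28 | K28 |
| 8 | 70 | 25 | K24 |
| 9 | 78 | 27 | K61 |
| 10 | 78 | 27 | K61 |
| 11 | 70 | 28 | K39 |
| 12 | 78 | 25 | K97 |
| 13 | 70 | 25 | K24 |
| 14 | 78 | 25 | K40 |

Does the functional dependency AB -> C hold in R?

No

(A=78, B=25): rows 1, 3, 6, 12, 14 → C takes values {K28, K40, K61, K97} — violation
(A=70, B=25): rows 2, 5, 8, 13 → C = K24, K24, K24, K24 ✓
(A=70, B=28): rows 4, 7, 11 → C takes values {K70, K28, K39} — violation
(A=78, B=27): rows 9, 10 → C = K61, K61 ✓
Two rows agree on AB but differ on C, so AB -> C does not hold.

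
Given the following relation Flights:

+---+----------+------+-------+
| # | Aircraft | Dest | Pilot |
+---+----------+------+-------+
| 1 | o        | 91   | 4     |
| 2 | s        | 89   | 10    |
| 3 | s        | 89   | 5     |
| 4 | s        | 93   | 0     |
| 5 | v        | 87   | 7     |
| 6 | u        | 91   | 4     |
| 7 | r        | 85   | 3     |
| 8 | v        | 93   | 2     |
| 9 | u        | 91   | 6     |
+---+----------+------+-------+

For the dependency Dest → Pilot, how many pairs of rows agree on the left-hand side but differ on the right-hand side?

4

Dest=91: violating pairs (1,9), (6,9) — 2 pairs.
Dest=89: violating pairs (2,3) — 1 pair.
Dest=93: violating pairs (4,8) — 1 pair.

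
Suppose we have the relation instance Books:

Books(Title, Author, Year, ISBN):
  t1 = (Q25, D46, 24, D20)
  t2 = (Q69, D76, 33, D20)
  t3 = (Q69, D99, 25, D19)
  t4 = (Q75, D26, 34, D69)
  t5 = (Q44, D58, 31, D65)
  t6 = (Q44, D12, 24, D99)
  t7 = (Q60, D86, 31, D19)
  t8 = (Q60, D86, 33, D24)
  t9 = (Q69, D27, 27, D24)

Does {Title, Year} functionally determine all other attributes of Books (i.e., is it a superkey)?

All 9 rows have distinct {Title, Year} values, so {Title, Year} → (all attributes) holds and {Title, Year} is a superkey.

Yes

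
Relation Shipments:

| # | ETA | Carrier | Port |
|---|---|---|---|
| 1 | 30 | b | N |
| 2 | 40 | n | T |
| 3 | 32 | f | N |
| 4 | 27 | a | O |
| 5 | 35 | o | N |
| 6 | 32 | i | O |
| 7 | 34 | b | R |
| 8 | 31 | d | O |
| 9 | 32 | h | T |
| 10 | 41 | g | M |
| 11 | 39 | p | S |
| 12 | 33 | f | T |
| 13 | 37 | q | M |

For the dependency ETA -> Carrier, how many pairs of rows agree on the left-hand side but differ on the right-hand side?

3

ETA=32: violating pairs (3,6), (3,9), (6,9) — 3 pairs.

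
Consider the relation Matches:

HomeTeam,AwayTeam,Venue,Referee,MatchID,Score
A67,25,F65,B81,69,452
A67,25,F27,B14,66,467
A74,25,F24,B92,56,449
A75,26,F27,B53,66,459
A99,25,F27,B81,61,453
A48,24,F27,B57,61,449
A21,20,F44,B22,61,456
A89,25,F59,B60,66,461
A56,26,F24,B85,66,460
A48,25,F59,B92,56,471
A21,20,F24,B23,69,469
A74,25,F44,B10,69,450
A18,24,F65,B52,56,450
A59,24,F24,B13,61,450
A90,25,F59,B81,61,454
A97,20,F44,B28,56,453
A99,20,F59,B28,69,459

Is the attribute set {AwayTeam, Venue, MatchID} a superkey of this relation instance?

Yes

All 17 rows have distinct {AwayTeam, Venue, MatchID} values, so {AwayTeam, Venue, MatchID} → (all attributes) holds and {AwayTeam, Venue, MatchID} is a superkey.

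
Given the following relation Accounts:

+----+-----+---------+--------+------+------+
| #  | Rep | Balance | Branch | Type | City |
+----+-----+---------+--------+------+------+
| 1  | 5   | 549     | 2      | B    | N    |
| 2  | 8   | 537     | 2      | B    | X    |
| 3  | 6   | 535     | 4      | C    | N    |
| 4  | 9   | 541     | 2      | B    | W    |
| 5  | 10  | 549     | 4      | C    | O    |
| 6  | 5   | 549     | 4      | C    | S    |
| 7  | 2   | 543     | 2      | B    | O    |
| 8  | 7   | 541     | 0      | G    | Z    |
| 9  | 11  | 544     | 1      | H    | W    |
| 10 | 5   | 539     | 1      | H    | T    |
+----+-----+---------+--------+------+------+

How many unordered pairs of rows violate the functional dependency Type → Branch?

0

Type=B: all 4 rows agree on Branch — 0 pairs.
Type=C: all 3 rows agree on Branch — 0 pairs.
Type=H: all 2 rows agree on Branch — 0 pairs.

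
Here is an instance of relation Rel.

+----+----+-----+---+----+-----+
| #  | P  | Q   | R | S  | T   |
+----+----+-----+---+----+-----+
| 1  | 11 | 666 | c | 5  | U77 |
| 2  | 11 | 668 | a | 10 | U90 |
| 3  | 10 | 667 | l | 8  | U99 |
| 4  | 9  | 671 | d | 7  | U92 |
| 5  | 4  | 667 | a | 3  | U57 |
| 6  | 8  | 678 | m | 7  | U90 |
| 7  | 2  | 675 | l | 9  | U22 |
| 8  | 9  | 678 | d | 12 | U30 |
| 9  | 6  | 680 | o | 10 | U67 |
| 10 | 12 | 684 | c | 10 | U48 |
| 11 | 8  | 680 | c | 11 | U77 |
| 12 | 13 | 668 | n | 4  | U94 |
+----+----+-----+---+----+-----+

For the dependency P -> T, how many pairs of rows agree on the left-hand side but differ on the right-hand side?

3

P=11: violating pairs (1,2) — 1 pair.
P=9: violating pairs (4,8) — 1 pair.
P=8: violating pairs (6,11) — 1 pair.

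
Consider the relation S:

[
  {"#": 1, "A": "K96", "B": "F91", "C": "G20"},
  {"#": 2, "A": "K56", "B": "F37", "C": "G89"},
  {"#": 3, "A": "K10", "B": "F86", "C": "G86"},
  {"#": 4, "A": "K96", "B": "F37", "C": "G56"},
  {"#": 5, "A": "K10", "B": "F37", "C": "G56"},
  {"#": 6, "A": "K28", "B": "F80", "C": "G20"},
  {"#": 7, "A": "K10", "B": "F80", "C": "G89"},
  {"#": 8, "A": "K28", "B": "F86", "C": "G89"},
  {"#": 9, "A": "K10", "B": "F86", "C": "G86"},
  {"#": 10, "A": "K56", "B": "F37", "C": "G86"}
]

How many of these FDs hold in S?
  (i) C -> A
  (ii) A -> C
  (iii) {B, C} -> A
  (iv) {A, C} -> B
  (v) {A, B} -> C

1

(i) C -> A: C=G20: rows 1, 6 → A takes values {K96, K28} — violation; C=G89: rows 2, 7, 8 → A takes values {K56, K10, K28} — violation; C=G86: rows 3, 9, 10 → A takes values {K10, K56} — violation; C=G56: rows 4, 5 → A takes values {K96, K10} — violation — fails.
(ii) A -> C: A=K96: rows 1, 4 → C takes values {G20, G56} — violation; A=K56: rows 2, 10 → C takes values {G89, G86} — violation; A=K10: rows 3, 5, 7, 9 → C takes values {G86, G56, G89} — violation; A=K28: rows 6, 8 → C takes values {G20, G89} — violation — fails.
(iii) {B, C} -> A: (B=F37, C=G56): rows 4, 5 → A takes values {K96, K10} — violation — fails.
(iv) {A, C} -> B: every LHS value maps to a single RHS value — holds.
(v) {A, B} -> C: (A=K56, B=F37): rows 2, 10 → C takes values {G89, G86} — violation — fails.
1 of the 5 dependencies holds.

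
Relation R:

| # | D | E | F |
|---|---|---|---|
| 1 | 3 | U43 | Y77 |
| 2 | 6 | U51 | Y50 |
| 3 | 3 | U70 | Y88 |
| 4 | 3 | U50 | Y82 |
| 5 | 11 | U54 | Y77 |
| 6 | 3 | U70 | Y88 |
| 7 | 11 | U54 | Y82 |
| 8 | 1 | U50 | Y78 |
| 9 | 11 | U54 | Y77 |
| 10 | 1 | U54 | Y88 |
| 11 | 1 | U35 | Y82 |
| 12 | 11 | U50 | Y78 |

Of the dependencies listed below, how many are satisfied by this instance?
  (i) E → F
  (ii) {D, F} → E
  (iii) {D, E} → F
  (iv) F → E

1

(i) E → F: E=U50: rows 4, 8, 12 → F takes values {Y82, Y78} — violation; E=U54: rows 5, 7, 9, 10 → F takes values {Y77, Y82, Y88} — violation — fails.
(ii) {D, F} → E: every LHS value maps to a single RHS value — holds.
(iii) {D, E} → F: (D=11, E=U54): rows 5, 7, 9 → F takes values {Y77, Y82} — violation — fails.
(iv) F → E: F=Y77: rows 1, 5, 9 → E takes values {U43, U54} — violation; F=Y88: rows 3, 6, 10 → E takes values {U70, U54} — violation; F=Y82: rows 4, 7, 11 → E takes values {U50, U54, U35} — violation — fails.
1 of the 4 dependencies holds.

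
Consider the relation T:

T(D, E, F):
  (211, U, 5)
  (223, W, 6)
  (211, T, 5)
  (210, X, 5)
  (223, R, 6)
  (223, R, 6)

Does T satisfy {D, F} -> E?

(D=211, F=5): 2 rows → E takes values {U, T} — violation
(D=223, F=6): 3 rows → E takes values {W, R} — violation
(D=210, F=5): 1 row → E = X ✓
Two rows agree on {D, F} but differ on E, so {D, F} -> E does not hold.

No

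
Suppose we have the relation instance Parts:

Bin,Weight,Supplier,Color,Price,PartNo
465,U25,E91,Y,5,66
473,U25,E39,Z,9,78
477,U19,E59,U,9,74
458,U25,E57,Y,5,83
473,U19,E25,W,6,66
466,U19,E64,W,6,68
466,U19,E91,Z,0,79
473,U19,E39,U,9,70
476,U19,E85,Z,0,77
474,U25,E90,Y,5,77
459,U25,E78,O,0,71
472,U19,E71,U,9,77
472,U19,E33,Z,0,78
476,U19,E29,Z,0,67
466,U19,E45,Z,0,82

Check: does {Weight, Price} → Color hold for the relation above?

Yes

(Weight=U25, Price=5): 3 rows → Color = Y, Y, Y ✓
(Weight=U25, Price=9): 1 row → Color = Z ✓
(Weight=U19, Price=9): 3 rows → Color = U, U, U ✓
(Weight=U19, Price=6): 2 rows → Color = W, W ✓
(Weight=U19, Price=0): 5 rows → Color = Z, Z, Z, Z, Z ✓
(Weight=U25, Price=0): 1 row → Color = O ✓
Every {Weight, Price} value is associated with a single Color value, so {Weight, Price} → Color holds.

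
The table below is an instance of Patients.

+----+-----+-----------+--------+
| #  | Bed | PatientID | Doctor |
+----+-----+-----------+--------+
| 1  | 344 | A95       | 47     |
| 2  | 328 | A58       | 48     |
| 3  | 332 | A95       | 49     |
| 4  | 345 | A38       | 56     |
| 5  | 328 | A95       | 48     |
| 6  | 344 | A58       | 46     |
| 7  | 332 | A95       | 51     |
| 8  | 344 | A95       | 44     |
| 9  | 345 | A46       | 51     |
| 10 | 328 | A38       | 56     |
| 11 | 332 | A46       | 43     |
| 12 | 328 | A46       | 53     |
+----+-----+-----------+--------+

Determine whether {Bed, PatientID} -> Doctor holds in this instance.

(Bed=344, PatientID=A95): rows 1, 8 → Doctor takes values {47, 44} — violation
(Bed=328, PatientID=A58): row 2 → Doctor = 48 ✓
(Bed=332, PatientID=A95): rows 3, 7 → Doctor takes values {49, 51} — violation
(Bed=345, PatientID=A38): row 4 → Doctor = 56 ✓
(Bed=328, PatientID=A95): row 5 → Doctor = 48 ✓
(Bed=344, PatientID=A58): row 6 → Doctor = 46 ✓
(Bed=345, PatientID=A46): row 9 → Doctor = 51 ✓
(Bed=328, PatientID=A38): row 10 → Doctor = 56 ✓
(Bed=332, PatientID=A46): row 11 → Doctor = 43 ✓
(Bed=328, PatientID=A46): row 12 → Doctor = 53 ✓
Two rows agree on {Bed, PatientID} but differ on Doctor, so {Bed, PatientID} -> Doctor does not hold.

No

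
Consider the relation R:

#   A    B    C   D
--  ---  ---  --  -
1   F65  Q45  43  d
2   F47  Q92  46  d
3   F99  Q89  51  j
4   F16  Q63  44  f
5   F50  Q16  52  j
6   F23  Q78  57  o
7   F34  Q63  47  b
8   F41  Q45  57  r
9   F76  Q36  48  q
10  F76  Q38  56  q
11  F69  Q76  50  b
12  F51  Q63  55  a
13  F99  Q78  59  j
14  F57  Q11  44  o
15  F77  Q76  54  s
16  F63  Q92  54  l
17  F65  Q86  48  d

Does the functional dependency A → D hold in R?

Yes

A=F65: rows 1, 17 → D = d, d ✓
A=F47: row 2 → D = d ✓
A=F99: rows 3, 13 → D = j, j ✓
A=F16: row 4 → D = f ✓
A=F50: row 5 → D = j ✓
A=F23: row 6 → D = o ✓
A=F34: row 7 → D = b ✓
A=F41: row 8 → D = r ✓
A=F76: rows 9, 10 → D = q, q ✓
A=F69: row 11 → D = b ✓
A=F51: row 12 → D = a ✓
A=F57: row 14 → D = o ✓
A=F77: row 15 → D = s ✓
A=F63: row 16 → D = l ✓
Every A value is associated with a single D value, so A → D holds.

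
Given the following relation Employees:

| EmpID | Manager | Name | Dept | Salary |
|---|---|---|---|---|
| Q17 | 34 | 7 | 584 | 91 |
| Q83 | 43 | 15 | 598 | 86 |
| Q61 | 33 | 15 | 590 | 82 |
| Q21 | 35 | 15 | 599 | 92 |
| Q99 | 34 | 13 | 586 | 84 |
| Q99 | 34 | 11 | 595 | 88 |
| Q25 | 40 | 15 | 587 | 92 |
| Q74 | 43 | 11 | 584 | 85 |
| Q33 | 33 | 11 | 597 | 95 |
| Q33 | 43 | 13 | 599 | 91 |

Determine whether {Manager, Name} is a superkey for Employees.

All 10 rows have distinct {Manager, Name} values, so {Manager, Name} → (all attributes) holds and {Manager, Name} is a superkey.

Yes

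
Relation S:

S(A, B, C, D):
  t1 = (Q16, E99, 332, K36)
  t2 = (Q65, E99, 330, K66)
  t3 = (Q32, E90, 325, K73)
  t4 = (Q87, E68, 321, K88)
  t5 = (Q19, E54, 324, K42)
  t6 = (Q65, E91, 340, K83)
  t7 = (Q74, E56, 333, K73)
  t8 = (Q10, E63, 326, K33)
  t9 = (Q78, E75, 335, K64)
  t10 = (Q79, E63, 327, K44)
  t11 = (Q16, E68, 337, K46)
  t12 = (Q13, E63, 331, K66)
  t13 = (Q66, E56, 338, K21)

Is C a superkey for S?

Yes

All 13 rows have distinct C values, so C → (all attributes) holds and C is a superkey.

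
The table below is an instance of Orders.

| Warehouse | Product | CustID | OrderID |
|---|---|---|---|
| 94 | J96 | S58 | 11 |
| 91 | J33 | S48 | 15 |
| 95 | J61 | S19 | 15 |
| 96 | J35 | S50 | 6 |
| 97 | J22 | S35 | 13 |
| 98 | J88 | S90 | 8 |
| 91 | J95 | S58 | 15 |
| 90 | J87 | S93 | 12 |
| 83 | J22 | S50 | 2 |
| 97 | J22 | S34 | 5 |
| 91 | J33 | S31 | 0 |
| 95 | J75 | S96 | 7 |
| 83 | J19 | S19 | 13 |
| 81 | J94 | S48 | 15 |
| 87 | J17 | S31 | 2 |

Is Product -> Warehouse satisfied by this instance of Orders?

Product=J96: 1 row → Warehouse = 94 ✓
Product=J33: 2 rows → Warehouse = 91, 91 ✓
Product=J61: 1 row → Warehouse = 95 ✓
Product=J35: 1 row → Warehouse = 96 ✓
Product=J22: 3 rows → Warehouse takes values {97, 83} — violation
Product=J88: 1 row → Warehouse = 98 ✓
Product=J95: 1 row → Warehouse = 91 ✓
Product=J87: 1 row → Warehouse = 90 ✓
Product=J75: 1 row → Warehouse = 95 ✓
Product=J19: 1 row → Warehouse = 83 ✓
Product=J94: 1 row → Warehouse = 81 ✓
Product=J17: 1 row → Warehouse = 87 ✓
Two rows agree on Product but differ on Warehouse, so Product -> Warehouse does not hold.

No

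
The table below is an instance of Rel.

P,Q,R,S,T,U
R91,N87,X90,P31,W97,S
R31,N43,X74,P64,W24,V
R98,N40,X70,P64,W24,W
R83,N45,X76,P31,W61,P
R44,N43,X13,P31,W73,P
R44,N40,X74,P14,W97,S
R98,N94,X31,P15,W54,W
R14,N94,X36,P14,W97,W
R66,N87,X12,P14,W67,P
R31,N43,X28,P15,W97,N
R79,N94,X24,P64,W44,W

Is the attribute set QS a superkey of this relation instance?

All 11 rows have distinct QS values, so QS → (all attributes) holds and QS is a superkey.

Yes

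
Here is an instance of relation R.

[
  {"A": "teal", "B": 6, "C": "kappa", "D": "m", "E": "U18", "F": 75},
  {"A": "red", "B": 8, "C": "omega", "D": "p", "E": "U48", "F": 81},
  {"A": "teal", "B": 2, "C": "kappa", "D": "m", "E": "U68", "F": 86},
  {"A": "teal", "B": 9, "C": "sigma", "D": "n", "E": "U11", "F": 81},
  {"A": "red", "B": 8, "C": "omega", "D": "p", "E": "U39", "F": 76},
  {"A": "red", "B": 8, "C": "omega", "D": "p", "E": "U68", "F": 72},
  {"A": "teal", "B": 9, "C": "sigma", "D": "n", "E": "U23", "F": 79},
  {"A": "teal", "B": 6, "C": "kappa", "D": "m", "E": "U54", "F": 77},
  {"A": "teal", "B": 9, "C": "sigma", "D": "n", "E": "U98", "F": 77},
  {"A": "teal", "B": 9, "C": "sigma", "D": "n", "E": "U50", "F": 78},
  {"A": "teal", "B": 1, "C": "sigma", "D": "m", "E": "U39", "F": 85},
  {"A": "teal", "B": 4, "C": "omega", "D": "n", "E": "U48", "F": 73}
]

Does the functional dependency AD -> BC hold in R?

No

(A=teal, D=m): 4 rows → {B,C} takes values {(6, kappa), (2, kappa), (1, sigma)} — violation
(A=red, D=p): 3 rows → {B,C} = (8, omega), (8, omega), (8, omega) ✓
(A=teal, D=n): 5 rows → {B,C} takes values {(9, sigma), (4, omega)} — violation
Two rows agree on AD but differ on BC, so AD -> BC does not hold.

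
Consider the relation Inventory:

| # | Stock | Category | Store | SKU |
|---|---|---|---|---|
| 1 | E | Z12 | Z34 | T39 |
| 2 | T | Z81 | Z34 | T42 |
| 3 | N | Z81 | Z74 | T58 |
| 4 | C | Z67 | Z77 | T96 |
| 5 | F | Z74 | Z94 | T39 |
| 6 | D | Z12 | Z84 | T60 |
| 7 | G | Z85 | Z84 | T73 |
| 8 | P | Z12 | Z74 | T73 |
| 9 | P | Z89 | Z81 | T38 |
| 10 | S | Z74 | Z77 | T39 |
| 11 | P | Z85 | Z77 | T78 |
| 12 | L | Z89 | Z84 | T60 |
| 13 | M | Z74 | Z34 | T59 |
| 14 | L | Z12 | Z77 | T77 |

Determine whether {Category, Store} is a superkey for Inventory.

All 14 rows have distinct {Category, Store} values, so {Category, Store} → (all attributes) holds and {Category, Store} is a superkey.

Yes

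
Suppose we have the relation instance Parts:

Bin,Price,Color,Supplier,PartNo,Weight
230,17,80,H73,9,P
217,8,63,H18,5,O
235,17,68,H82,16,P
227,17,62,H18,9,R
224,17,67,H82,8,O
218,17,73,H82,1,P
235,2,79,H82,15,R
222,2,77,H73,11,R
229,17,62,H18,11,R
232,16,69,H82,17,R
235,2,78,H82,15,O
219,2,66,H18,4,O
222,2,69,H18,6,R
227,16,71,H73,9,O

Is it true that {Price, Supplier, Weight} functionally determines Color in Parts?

No

(Price=17, Supplier=H73, Weight=P): 1 row → Color = 80 ✓
(Price=8, Supplier=H18, Weight=O): 1 row → Color = 63 ✓
(Price=17, Supplier=H82, Weight=P): 2 rows → Color takes values {68, 73} — violation
(Price=17, Supplier=H18, Weight=R): 2 rows → Color = 62, 62 ✓
(Price=17, Supplier=H82, Weight=O): 1 row → Color = 67 ✓
(Price=2, Supplier=H82, Weight=R): 1 row → Color = 79 ✓
(Price=2, Supplier=H73, Weight=R): 1 row → Color = 77 ✓
(Price=16, Supplier=H82, Weight=R): 1 row → Color = 69 ✓
(Price=2, Supplier=H82, Weight=O): 1 row → Color = 78 ✓
(Price=2, Supplier=H18, Weight=O): 1 row → Color = 66 ✓
(Price=2, Supplier=H18, Weight=R): 1 row → Color = 69 ✓
(Price=16, Supplier=H73, Weight=O): 1 row → Color = 71 ✓
Two rows agree on {Price, Supplier, Weight} but differ on Color, so {Price, Supplier, Weight} -> Color does not hold.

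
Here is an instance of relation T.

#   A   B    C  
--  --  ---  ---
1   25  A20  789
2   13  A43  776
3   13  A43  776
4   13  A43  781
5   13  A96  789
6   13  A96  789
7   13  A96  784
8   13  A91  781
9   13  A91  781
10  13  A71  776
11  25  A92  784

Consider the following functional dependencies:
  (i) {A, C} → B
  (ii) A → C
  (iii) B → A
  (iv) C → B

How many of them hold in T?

(i) {A, C} → B: (A=13, C=776): rows 2, 3, 10 → B takes values {A43, A71} — violation; (A=13, C=781): rows 4, 8, 9 → B takes values {A43, A91} — violation — fails.
(ii) A → C: A=25: rows 1, 11 → C takes values {789, 784} — violation; A=13: rows 2, 3, 4, 5, 6, 7, 8, 9, 10 → C takes values {776, 781, 789, 784} — violation — fails.
(iii) B → A: every LHS value maps to a single RHS value — holds.
(iv) C → B: C=789: rows 1, 5, 6 → B takes values {A20, A96} — violation; C=776: rows 2, 3, 10 → B takes values {A43, A71} — violation; C=781: rows 4, 8, 9 → B takes values {A43, A91} — violation; C=784: rows 7, 11 → B takes values {A96, A92} — violation — fails.
1 of the 4 dependencies holds.

1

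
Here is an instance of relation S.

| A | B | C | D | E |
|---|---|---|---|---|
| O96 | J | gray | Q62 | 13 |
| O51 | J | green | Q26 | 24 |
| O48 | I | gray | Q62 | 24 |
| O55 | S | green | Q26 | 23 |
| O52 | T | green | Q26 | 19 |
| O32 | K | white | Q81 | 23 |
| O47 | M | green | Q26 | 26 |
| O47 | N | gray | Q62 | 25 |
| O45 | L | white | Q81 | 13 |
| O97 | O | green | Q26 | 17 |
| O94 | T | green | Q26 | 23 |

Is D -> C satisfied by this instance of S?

D=Q62: 3 rows → C = gray, gray, gray ✓
D=Q26: 6 rows → C = green, green, green, green, green, green ✓
D=Q81: 2 rows → C = white, white ✓
Every D value is associated with a single C value, so D -> C holds.

Yes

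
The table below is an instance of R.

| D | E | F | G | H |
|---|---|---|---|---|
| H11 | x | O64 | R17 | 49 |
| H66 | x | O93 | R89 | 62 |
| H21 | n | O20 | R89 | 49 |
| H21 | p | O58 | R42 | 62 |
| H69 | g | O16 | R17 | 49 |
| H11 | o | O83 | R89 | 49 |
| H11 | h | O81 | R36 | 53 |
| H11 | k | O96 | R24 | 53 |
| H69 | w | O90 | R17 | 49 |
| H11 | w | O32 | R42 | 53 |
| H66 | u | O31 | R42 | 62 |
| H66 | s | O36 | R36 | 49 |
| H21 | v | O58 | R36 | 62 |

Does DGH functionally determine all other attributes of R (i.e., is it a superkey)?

Two distinct rows share (D=H69, G=R17, H=49), so DGH does not determine every attribute — not a superkey.

No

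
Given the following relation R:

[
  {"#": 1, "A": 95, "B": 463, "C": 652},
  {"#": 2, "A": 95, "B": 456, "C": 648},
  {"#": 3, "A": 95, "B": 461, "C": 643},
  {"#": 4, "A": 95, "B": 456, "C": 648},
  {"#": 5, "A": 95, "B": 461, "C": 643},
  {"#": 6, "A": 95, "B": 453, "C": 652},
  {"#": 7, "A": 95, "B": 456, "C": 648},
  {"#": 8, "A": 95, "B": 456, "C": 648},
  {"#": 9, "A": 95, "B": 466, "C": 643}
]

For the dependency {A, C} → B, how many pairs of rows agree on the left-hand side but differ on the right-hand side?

(A=95, C=652): violating pairs (1,6) — 1 pair.
(A=95, C=648): all 4 rows agree on B — 0 pairs.
(A=95, C=643): violating pairs (3,9), (5,9) — 2 pairs.

3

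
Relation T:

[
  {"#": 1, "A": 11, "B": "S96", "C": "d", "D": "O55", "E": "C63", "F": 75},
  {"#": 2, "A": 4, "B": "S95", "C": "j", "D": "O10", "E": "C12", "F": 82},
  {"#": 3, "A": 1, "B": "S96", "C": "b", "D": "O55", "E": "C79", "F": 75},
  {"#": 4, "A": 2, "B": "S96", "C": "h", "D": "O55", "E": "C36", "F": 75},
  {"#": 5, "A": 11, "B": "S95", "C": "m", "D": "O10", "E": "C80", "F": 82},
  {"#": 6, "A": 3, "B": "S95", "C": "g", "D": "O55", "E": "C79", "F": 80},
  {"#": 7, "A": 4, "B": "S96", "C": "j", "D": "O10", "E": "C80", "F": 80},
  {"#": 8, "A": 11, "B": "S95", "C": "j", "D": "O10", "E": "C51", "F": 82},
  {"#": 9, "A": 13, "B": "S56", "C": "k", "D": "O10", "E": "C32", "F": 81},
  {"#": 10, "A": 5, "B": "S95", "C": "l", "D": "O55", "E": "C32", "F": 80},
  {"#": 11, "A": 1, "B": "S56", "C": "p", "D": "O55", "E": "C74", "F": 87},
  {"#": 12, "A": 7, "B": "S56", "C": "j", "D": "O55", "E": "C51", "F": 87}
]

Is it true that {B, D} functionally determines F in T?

(B=S96, D=O55): rows 1, 3, 4 → F = 75, 75, 75 ✓
(B=S95, D=O10): rows 2, 5, 8 → F = 82, 82, 82 ✓
(B=S95, D=O55): rows 6, 10 → F = 80, 80 ✓
(B=S96, D=O10): row 7 → F = 80 ✓
(B=S56, D=O10): row 9 → F = 81 ✓
(B=S56, D=O55): rows 11, 12 → F = 87, 87 ✓
Every {B, D} value is associated with a single F value, so {B, D} → F holds.

Yes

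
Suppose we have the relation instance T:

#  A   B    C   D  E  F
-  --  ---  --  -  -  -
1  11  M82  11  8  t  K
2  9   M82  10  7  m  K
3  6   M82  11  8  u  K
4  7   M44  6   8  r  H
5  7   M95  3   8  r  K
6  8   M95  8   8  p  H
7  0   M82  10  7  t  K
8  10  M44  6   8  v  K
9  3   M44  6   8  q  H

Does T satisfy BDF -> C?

Yes

(B=M82, D=8, F=K): rows 1, 3 → C = 11, 11 ✓
(B=M82, D=7, F=K): rows 2, 7 → C = 10, 10 ✓
(B=M44, D=8, F=H): rows 4, 9 → C = 6, 6 ✓
(B=M95, D=8, F=K): row 5 → C = 3 ✓
(B=M95, D=8, F=H): row 6 → C = 8 ✓
(B=M44, D=8, F=K): row 8 → C = 6 ✓
Every BDF value is associated with a single C value, so BDF -> C holds.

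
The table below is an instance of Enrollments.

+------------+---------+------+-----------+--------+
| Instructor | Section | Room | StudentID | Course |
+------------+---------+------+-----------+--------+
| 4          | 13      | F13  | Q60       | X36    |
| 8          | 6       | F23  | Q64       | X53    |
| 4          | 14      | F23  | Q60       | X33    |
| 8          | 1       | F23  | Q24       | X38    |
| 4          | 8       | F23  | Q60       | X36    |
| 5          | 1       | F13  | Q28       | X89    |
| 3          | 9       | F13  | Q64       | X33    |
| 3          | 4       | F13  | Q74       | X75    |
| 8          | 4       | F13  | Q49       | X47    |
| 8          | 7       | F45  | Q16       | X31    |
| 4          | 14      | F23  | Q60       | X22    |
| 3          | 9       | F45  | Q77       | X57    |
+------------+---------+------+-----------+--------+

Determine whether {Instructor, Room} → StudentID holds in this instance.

(Instructor=4, Room=F13): 1 row → StudentID = Q60 ✓
(Instructor=8, Room=F23): 2 rows → StudentID takes values {Q64, Q24} — violation
(Instructor=4, Room=F23): 3 rows → StudentID = Q60, Q60, Q60 ✓
(Instructor=5, Room=F13): 1 row → StudentID = Q28 ✓
(Instructor=3, Room=F13): 2 rows → StudentID takes values {Q64, Q74} — violation
(Instructor=8, Room=F13): 1 row → StudentID = Q49 ✓
(Instructor=8, Room=F45): 1 row → StudentID = Q16 ✓
(Instructor=3, Room=F45): 1 row → StudentID = Q77 ✓
Two rows agree on {Instructor, Room} but differ on StudentID, so {Instructor, Room} → StudentID does not hold.

No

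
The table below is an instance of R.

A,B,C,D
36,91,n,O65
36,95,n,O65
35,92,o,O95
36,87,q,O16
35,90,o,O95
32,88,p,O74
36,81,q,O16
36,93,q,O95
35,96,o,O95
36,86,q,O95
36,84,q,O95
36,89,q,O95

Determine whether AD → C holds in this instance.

(A=36, D=O65): 2 rows → C = n, n ✓
(A=35, D=O95): 3 rows → C = o, o, o ✓
(A=36, D=O16): 2 rows → C = q, q ✓
(A=32, D=O74): 1 row → C = p ✓
(A=36, D=O95): 4 rows → C = q, q, q, q ✓
Every AD value is associated with a single C value, so AD → C holds.

Yes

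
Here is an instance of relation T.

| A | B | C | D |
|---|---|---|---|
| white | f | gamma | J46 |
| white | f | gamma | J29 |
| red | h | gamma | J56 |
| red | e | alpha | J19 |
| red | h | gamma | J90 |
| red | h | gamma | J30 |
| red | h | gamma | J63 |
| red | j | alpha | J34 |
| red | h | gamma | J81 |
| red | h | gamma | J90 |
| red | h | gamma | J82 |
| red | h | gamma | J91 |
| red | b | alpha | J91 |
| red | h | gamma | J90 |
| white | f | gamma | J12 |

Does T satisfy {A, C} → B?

(A=white, C=gamma): 3 rows → B = f, f, f ✓
(A=red, C=gamma): 9 rows → B = h, h, h, h, h, h, h, h, h ✓
(A=red, C=alpha): 3 rows → B takes values {e, j, b} — violation
Two rows agree on {A, C} but differ on B, so {A, C} → B does not hold.

No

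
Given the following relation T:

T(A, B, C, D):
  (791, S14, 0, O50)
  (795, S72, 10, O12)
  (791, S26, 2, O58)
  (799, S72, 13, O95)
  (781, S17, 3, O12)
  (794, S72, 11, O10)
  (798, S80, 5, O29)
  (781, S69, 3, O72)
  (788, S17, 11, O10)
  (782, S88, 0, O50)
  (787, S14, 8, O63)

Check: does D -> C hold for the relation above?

D=O50: 2 rows → C = 0, 0 ✓
D=O12: 2 rows → C takes values {10, 3} — violation
D=O58: 1 row → C = 2 ✓
D=O95: 1 row → C = 13 ✓
D=O10: 2 rows → C = 11, 11 ✓
D=O29: 1 row → C = 5 ✓
D=O72: 1 row → C = 3 ✓
D=O63: 1 row → C = 8 ✓
Two rows agree on D but differ on C, so D -> C does not hold.

No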